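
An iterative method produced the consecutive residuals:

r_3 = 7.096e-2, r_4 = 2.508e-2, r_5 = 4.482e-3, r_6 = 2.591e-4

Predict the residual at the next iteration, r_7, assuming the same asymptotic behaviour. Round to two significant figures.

2.3e-6

First estimate the order: p ≈ ln(r_6/r_5) / ln(r_5/r_4) = ln(2.591e-4/4.482e-3)/ln(4.482e-3/2.508e-2) = ln(0.057809)/ln(0.178708) ≈ 1.6554.
Then r_7 ≈ r_6·(r_6/r_5)^p = 2.591e-4·(0.057809)^1.6554 = 2.591e-4·0.00892498 ≈ 2.312e-06.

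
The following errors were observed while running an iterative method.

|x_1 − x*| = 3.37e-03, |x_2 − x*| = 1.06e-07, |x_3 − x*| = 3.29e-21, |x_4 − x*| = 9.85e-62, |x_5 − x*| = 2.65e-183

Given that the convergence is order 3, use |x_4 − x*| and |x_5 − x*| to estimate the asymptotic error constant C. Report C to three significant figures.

C ≈ |x_5 − x*| / |x_4 − x*|^3
  = 2.65e-183 / (9.85e-62)^3
  = 2.65e-183 / 9.55672e-184 ≈ 2.7729

2.77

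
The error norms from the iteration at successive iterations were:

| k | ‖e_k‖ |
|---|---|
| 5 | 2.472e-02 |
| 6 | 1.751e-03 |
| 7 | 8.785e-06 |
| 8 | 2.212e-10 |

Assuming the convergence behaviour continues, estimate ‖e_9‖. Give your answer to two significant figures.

First estimate the order: p ≈ ln(‖e_8‖/‖e_7‖) / ln(‖e_7‖/‖e_6‖) = ln(2.212e-10/8.785e-06)/ln(8.785e-06/1.751e-03) = ln(2.51793e-05)/ln(0.00501713) ≈ 1.9999.
Then ‖e_9‖ ≈ ‖e_8‖·(‖e_8‖/‖e_7‖)^p = 2.212e-10·(2.51793e-05)^1.9999 = 2.212e-10·6.34669e-10 ≈ 1.404e-19.

1.4e-19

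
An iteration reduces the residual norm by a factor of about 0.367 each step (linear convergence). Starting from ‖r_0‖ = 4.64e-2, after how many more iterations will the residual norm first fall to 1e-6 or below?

After k steps, ‖r_k‖ ≈ 4.64e-2·0.367^k.
Need 0.367^k ≤ 1e-6/4.64e-2 = 2.15517e-05.
k ≥ ln(2.15517e-05)/ln(0.367) = -10.7451/-1.00239 = 10.719.
Smallest integer k = 11.

11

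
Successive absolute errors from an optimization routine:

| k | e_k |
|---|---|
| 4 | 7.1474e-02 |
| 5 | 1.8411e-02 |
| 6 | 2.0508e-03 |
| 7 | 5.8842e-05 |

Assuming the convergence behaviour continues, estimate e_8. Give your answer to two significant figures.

First estimate the order: p ≈ ln(e_7/e_6) / ln(e_6/e_5) = ln(5.8842e-05/2.0508e-03)/ln(2.0508e-03/1.8411e-02) = ln(0.0286922)/ln(0.11139) ≈ 1.6180.
Then e_8 ≈ e_7·(e_7/e_6)^p = 5.8842e-05·(0.0286922)^1.6180 = 5.8842e-05·0.00319641 ≈ 1.881e-07.

1.9e-7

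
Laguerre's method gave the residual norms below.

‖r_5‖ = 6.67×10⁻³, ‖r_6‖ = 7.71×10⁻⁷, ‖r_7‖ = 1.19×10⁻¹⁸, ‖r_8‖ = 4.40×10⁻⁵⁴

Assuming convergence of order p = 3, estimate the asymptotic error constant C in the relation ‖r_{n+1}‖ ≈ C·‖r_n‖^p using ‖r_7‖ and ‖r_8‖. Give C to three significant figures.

C ≈ ‖r_8‖ / ‖r_7‖^3
  = 4.40×10⁻⁵⁴ / (1.19×10⁻¹⁸)^3
  = 4.40×10⁻⁵⁴ / 1.68516e-54 ≈ 2.611

2.61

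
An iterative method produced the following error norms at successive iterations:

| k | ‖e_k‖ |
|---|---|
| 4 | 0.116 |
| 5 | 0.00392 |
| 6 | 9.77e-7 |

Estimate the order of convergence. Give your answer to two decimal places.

2.45

p ≈ ln(‖e_6‖/‖e_5‖) / ln(‖e_5‖/‖e_4‖)
  = ln(9.77e-7/0.00392) / ln(0.00392/0.116)
  = ln(0.000249235) / ln(0.0337931)
  = -8.29711 / -3.38750 ≈ 2.44933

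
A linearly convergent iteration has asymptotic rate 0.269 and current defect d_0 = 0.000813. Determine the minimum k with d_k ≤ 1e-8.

9

After k steps, d_k ≈ 0.000813·0.269^k.
Need 0.269^k ≤ 1e-8/0.000813 = 1.23001e-05.
k ≥ ln(1.23001e-05)/ln(0.269) = -11.3059/-1.31304 = 8.610.
Smallest integer k = 9.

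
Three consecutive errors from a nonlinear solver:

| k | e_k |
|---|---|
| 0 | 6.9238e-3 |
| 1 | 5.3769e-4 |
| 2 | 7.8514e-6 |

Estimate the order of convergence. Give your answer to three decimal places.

1.654

p ≈ ln(e_2/e_1) / ln(e_1/e_0)
  = ln(7.8514e-6/5.3769e-4) / ln(5.3769e-4/6.9238e-3)
  = ln(0.0146021) / ln(0.0776582)
  = -4.226590 / -2.555438 ≈ 1.653959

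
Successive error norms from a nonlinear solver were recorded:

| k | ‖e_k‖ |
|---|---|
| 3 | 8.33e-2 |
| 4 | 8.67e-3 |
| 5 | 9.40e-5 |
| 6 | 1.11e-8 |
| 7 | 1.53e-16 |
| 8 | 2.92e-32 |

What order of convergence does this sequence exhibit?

2

Consecutive ratios: ‖e_8‖/‖e_7‖ = 2.92e-32/1.53e-16 = 1.9085e-16, ‖e_7‖/‖e_6‖ = 1.53e-16/1.11e-8 = 1.37838e-08.
p ≈ ln(1.9085e-16)/ln(1.37838e-08) = -36.1950/-18.0998 ≈ 2.00.
So the convergence is quadratic (order 2).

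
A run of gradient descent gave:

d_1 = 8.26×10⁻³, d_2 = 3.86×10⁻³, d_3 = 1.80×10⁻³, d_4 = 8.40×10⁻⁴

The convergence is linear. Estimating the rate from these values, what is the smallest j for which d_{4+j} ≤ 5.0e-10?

Rate ρ ≈ d_4/d_3 = 8.40×10⁻⁴/1.80×10⁻³ = 0.4667.
After j more steps, d_{4+j} ≈ 8.40×10⁻⁴·ρ^j; need ρ^j ≤ 5.0e-10/8.40×10⁻⁴ = 5.95238e-07.
j ≥ ln(5.95238e-07)/ln(0.4667) = -14.3343/-0.76207 = 18.810.
So 19 more iterations are needed.

19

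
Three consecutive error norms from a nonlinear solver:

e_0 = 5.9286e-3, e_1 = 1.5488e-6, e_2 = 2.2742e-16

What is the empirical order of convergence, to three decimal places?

p ≈ ln(e_2/e_1) / ln(e_1/e_0)
  = ln(2.2742e-16/1.5488e-6) / ln(1.5488e-6/5.9286e-3)
  = ln(1.46836e-10) / ln(0.000261242)
  = -22.641705 / -8.250063 ≈ 2.744428

2.744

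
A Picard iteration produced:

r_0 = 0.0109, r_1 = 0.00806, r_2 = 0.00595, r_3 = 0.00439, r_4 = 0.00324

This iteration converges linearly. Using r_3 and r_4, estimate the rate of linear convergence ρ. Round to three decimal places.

ρ ≈ r_4/r_3 = 0.00324/0.00439 = 0.73804

0.738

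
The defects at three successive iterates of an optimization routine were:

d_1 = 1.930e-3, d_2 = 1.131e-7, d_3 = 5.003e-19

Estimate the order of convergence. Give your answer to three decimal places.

p ≈ ln(d_3/d_2) / ln(d_2/d_1)
  = ln(5.003e-19/1.131e-7) / ln(1.131e-7/1.930e-3)
  = ln(4.42352e-12) / ln(5.8601e-05)
  = -26.144085 / -9.744759 ≈ 2.682887

2.683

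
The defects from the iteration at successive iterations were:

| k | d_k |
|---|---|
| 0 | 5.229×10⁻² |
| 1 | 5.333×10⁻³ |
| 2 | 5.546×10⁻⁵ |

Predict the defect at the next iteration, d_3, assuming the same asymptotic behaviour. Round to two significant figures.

6.0e-9

First estimate the order: p ≈ ln(d_2/d_1) / ln(d_1/d_0) = ln(5.546×10⁻⁵/5.333×10⁻³)/ln(5.333×10⁻³/5.229×10⁻²) = ln(0.0103994)/ln(0.101989) ≈ 2.0001.
Then d_3 ≈ d_2·(d_2/d_1)^p = 5.546×10⁻⁵·(0.0103994)^2.0001 = 5.546×10⁻⁵·0.000108098 ≈ 5.995e-09.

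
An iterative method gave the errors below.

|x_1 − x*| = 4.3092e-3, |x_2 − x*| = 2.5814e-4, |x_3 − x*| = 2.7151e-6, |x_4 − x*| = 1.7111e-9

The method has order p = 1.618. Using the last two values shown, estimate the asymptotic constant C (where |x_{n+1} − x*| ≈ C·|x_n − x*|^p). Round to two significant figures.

C ≈ |x_4 − x*| / |x_3 − x*|^1.618
  = 1.7111e-9 / (2.7151e-6)^1.618
  = 1.7111e-9 / 9.85974e-10 ≈ 1.7354

1.7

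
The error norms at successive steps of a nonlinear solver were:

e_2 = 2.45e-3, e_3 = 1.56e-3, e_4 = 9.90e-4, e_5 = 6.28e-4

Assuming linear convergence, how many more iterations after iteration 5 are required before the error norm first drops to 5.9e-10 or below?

31

Rate ρ ≈ e_5/e_4 = 6.28e-4/9.90e-4 = 0.6343.
After j more steps, e_{5+j} ≈ 6.28e-4·ρ^j; need ρ^j ≤ 5.9e-10/6.28e-4 = 9.3949e-07.
j ≥ ln(9.3949e-07)/ln(0.6343) = -13.8779/-0.45523 = 30.485.
So 31 more iterations are needed.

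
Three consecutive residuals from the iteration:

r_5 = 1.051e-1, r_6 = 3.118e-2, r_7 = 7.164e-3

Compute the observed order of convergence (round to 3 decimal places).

1.210

p ≈ ln(r_7/r_6) / ln(r_6/r_5)
  = ln(7.164e-3/3.118e-2) / ln(3.118e-2/1.051e-1)
  = ln(0.229763) / ln(0.29667)
  = -1.470707 / -1.215135 ≈ 1.210324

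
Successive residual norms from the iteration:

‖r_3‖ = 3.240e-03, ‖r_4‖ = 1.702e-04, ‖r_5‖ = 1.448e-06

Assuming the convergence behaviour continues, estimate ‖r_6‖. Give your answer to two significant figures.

First estimate the order: p ≈ ln(‖r_5‖/‖r_4‖) / ln(‖r_4‖/‖r_3‖) = ln(1.448e-06/1.702e-04)/ln(1.702e-04/3.240e-03) = ln(0.00850764)/ln(0.0525309) ≈ 1.6179.
Then ‖r_6‖ ≈ ‖r_5‖·(‖r_5‖/‖r_4‖)^p = 1.448e-06·(0.00850764)^1.6179 = 1.448e-06·0.00044734 ≈ 6.477e-10.

6.5e-10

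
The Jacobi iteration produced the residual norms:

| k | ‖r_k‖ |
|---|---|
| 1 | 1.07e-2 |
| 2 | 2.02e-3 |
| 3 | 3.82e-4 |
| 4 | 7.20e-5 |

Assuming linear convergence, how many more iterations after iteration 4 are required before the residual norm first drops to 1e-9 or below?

Rate ρ ≈ ‖r_4‖/‖r_3‖ = 7.20e-5/3.82e-4 = 0.1885.
After j more steps, ‖r_{4+j}‖ ≈ 7.20e-5·ρ^j; need ρ^j ≤ 1e-9/7.20e-5 = 1.38889e-05.
j ≥ ln(1.38889e-05)/ln(0.1885) = -11.1844/-1.66866 = 6.703.
So 7 more iterations are needed.

7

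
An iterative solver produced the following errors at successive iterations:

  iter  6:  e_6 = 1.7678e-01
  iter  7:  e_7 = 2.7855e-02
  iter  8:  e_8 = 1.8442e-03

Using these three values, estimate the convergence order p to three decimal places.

p ≈ ln(e_8/e_7) / ln(e_7/e_6)
  = ln(1.8442e-03/2.7855e-02) / ln(2.7855e-02/1.7678e-01)
  = ln(0.0662071) / ln(0.157569)
  = -2.714968 / -1.847892 ≈ 1.469224

1.469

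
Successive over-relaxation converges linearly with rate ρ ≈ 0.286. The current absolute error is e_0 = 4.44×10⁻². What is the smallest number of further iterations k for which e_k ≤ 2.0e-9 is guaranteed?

After k steps, e_k ≈ 4.44×10⁻²·0.286^k.
Need 0.286^k ≤ 2.0e-9/4.44×10⁻² = 4.5045e-08.
k ≥ ln(4.5045e-08)/ln(0.286) = -16.9156/-1.25176 = 13.513.
Smallest integer k = 14.

14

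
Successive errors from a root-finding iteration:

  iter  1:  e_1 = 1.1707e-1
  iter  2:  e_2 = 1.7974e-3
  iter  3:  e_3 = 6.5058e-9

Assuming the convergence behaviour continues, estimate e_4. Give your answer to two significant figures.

3.1e-25

First estimate the order: p ≈ ln(e_3/e_2) / ln(e_2/e_1) = ln(6.5058e-9/1.7974e-3)/ln(1.7974e-3/1.1707e-1) = ln(3.61956e-06)/ln(0.0153532) ≈ 3.0000.
Then e_4 ≈ e_3·(e_3/e_2)^p = 6.5058e-9·(3.61956e-06)^3.0000 = 6.5058e-9·4.74206e-17 ≈ 3.085e-25.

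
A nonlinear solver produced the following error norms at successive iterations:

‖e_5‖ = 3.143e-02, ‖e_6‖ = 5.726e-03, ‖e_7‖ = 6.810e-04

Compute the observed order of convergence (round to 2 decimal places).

1.25

p ≈ ln(‖e_7‖/‖e_6‖) / ln(‖e_6‖/‖e_5‖)
  = ln(6.810e-04/5.726e-03) / ln(5.726e-03/3.143e-02)
  = ln(0.118931) / ln(0.182183)
  = -2.12921 / -1.70274 ≈ 1.25046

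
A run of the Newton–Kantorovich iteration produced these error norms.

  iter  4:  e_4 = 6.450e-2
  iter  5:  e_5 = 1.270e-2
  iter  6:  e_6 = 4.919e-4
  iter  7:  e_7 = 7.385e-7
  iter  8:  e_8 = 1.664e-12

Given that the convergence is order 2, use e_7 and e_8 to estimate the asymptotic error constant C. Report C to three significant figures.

C ≈ e_8 / e_7^2
  = 1.664e-12 / (7.385e-7)^2
  = 1.664e-12 / 5.45382e-13 ≈ 3.0511

3.05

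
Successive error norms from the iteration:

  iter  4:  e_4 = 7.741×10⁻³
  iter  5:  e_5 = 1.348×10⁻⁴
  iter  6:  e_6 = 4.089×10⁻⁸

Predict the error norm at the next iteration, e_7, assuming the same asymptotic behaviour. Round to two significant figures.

3.8e-15

First estimate the order: p ≈ ln(e_6/e_5) / ln(e_5/e_4) = ln(4.089×10⁻⁸/1.348×10⁻⁴)/ln(1.348×10⁻⁴/7.741×10⁻³) = ln(0.000303338)/ln(0.0174138) ≈ 1.9999.
Then e_7 ≈ e_6·(e_6/e_5)^p = 4.089×10⁻⁸·(0.000303338)^1.9999 = 4.089×10⁻⁸·9.20885e-08 ≈ 3.765e-15.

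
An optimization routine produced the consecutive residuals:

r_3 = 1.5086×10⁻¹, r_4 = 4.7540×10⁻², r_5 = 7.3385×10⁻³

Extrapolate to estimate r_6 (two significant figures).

First estimate the order: p ≈ ln(r_5/r_4) / ln(r_4/r_3) = ln(7.3385×10⁻³/4.7540×10⁻²)/ln(4.7540×10⁻²/1.5086×10⁻¹) = ln(0.154365)/ln(0.315127) ≈ 1.6180.
Then r_6 ≈ r_5·(r_5/r_4)^p = 7.3385×10⁻³·(0.154365)^1.6180 = 7.3385×10⁻³·0.0486488 ≈ 0.000357.

3.6e-4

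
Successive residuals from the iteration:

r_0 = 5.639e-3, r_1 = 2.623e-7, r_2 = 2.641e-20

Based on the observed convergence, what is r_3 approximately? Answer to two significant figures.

2.7e-59

First estimate the order: p ≈ ln(r_2/r_1) / ln(r_1/r_0) = ln(2.641e-20/2.623e-7)/ln(2.623e-7/5.639e-3) = ln(1.00686e-13)/ln(4.65153e-05) ≈ 3.0000.
Then r_3 ≈ r_2·(r_2/r_1)^p = 2.641e-20·(1.00686e-13)^3.0000 = 2.641e-20·1.02072e-39 ≈ 2.696e-59.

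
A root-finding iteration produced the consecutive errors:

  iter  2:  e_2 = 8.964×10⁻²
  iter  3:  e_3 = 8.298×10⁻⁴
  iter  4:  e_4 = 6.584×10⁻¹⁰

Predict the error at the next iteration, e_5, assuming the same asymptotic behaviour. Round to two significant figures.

First estimate the order: p ≈ ln(e_4/e_3) / ln(e_3/e_2) = ln(6.584×10⁻¹⁰/8.298×10⁻⁴)/ln(8.298×10⁻⁴/8.964×10⁻²) = ln(7.93444e-07)/ln(0.00925703) ≈ 3.0000.
Then e_5 ≈ e_4·(e_4/e_3)^p = 6.584×10⁻¹⁰·(7.93444e-07)^3.0000 = 6.584×10⁻¹⁰·4.99515e-19 ≈ 3.289e-28.

3.3e-28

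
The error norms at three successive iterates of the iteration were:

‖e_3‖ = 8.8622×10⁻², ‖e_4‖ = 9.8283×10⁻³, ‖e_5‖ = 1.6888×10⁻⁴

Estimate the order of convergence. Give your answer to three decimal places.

1.848

p ≈ ln(‖e_5‖/‖e_4‖) / ln(‖e_4‖/‖e_3‖)
  = ln(1.6888×10⁻⁴/9.8283×10⁻³) / ln(9.8283×10⁻³/8.8622×10⁻²)
  = ln(0.017183) / ln(0.110901)
  = -4.063835 / -2.199117 ≈ 1.847939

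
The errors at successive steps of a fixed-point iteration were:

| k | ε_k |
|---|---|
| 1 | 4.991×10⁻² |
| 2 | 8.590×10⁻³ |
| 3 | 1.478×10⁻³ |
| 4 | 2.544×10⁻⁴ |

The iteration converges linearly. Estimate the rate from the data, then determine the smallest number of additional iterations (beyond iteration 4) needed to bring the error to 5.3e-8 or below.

5

Rate ρ ≈ ε_4/ε_3 = 2.544×10⁻⁴/1.478×10⁻³ = 0.1721.
After j more steps, ε_{4+j} ≈ 2.544×10⁻⁴·ρ^j; need ρ^j ≤ 5.3e-8/2.544×10⁻⁴ = 0.000208333.
j ≥ ln(0.000208333)/ln(0.1721) = -8.4764/-1.75968 = 4.817.
So 5 more iterations are needed.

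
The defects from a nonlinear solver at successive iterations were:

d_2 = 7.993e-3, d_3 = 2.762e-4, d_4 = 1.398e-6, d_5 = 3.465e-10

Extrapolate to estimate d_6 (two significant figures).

First estimate the order: p ≈ ln(d_5/d_4) / ln(d_4/d_3) = ln(3.465e-10/1.398e-6)/ln(1.398e-6/2.762e-4) = ln(0.000247854)/ln(0.00506155) ≈ 1.5707.
Then d_6 ≈ d_5·(d_5/d_4)^p = 3.465e-10·(0.000247854)^1.5707 = 3.465e-10·2.16952e-06 ≈ 7.517e-16.

7.5e-16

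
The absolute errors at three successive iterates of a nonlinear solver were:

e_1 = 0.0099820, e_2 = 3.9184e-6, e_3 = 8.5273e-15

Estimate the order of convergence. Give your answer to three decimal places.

p ≈ ln(e_3/e_2) / ln(e_2/e_1)
  = ln(8.5273e-15/3.9184e-6) / ln(3.9184e-6/0.0099820)
  = ln(2.17622e-09) / ln(0.000392547)
  = -19.945676 / -7.842854 ≈ 2.543166

2.543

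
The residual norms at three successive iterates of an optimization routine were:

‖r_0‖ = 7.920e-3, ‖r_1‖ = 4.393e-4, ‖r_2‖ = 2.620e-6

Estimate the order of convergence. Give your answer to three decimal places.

p ≈ ln(‖r_2‖/‖r_1‖) / ln(‖r_1‖/‖r_0‖)
  = ln(2.620e-6/4.393e-4) / ln(4.393e-4/7.920e-3)
  = ln(0.00596403) / ln(0.0554672)
  = -5.122009 / -2.891963 ≈ 1.771118

1.771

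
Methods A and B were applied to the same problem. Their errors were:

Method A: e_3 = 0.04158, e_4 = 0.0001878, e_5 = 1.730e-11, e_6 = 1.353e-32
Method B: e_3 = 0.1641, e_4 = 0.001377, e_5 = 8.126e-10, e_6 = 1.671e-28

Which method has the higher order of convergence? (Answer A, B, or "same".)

same

Method A: p ≈ ln(1.353e-32/1.730e-11)/ln(1.730e-11/0.0001878) ≈ 3.00.
Method B: p ≈ ln(1.671e-28/8.126e-10)/ln(8.126e-10/0.001377) ≈ 3.00.
Both orders ≈ 3.0 — effectively the same.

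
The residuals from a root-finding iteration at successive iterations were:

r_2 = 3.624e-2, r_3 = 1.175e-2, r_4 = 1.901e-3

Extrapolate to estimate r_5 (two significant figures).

1.0e-4

First estimate the order: p ≈ ln(r_4/r_3) / ln(r_3/r_2) = ln(1.901e-3/1.175e-2)/ln(1.175e-2/3.624e-2) = ln(0.161787)/ln(0.324227) ≈ 1.6172.
Then r_5 ≈ r_4·(r_4/r_3)^p = 1.901e-3·(0.161787)^1.6172 = 1.901e-3·0.0525658 ≈ 9.993e-05.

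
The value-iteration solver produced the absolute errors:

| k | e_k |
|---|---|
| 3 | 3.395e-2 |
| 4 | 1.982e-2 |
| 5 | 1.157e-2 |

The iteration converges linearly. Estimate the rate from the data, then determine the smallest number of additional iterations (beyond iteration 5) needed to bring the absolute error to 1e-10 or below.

Rate ρ ≈ e_5/e_4 = 1.157e-2/1.982e-2 = 0.5838.
After j more steps, e_{5+j} ≈ 1.157e-2·ρ^j; need ρ^j ≤ 1e-10/1.157e-2 = 8.64304e-09.
j ≥ ln(8.64304e-09)/ln(0.5838) = -18.5665/-0.53820 = 34.497.
So 35 more iterations are needed.

35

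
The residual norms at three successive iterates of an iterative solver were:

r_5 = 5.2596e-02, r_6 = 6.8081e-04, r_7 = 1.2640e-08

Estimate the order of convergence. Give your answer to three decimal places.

p ≈ ln(r_7/r_6) / ln(r_6/r_5)
  = ln(1.2640e-08/6.8081e-04) / ln(6.8081e-04/5.2596e-02)
  = ln(1.85661e-05) / ln(0.0129441)
  = -10.894173 / -4.347115 ≈ 2.506070

2.506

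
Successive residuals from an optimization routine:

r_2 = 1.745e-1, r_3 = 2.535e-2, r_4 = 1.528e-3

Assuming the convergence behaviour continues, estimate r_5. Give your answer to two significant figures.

First estimate the order: p ≈ ln(r_4/r_3) / ln(r_3/r_2) = ln(1.528e-3/2.535e-2)/ln(2.535e-2/1.745e-1) = ln(0.0602761)/ln(0.145272) ≈ 1.4560.
Then r_5 ≈ r_4·(r_4/r_3)^p = 1.528e-3·(0.0602761)^1.4560 = 1.528e-3·0.0167452 ≈ 2.559e-05.

2.6e-5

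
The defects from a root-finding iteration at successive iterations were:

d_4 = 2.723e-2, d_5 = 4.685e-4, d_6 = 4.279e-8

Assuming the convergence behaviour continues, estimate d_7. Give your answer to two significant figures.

First estimate the order: p ≈ ln(d_6/d_5) / ln(d_5/d_4) = ln(4.279e-8/4.685e-4)/ln(4.685e-4/2.723e-2) = ln(9.1334e-05)/ln(0.0172053) ≈ 2.2895.
Then d_7 ≈ d_6·(d_6/d_5)^p = 4.279e-8·(9.1334e-05)^2.2895 = 4.279e-8·5.64765e-10 ≈ 2.417e-17.

2.4e-17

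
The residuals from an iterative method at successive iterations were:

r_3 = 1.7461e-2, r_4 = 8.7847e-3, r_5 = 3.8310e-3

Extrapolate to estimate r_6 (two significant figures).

1.4e-3

First estimate the order: p ≈ ln(r_5/r_4) / ln(r_4/r_3) = ln(3.8310e-3/8.7847e-3)/ln(8.7847e-3/1.7461e-2) = ln(0.436099)/ln(0.503104) ≈ 1.2081.
Then r_6 ≈ r_5·(r_5/r_4)^p = 3.8310e-3·(0.436099)^1.2081 = 3.8310e-3·0.36693 ≈ 0.001406.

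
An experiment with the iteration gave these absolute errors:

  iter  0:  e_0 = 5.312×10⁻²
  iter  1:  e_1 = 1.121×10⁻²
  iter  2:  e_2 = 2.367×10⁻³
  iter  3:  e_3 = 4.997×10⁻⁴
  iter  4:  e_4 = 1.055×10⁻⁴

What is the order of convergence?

1

Consecutive ratios: e_4/e_3 = 1.055×10⁻⁴/4.997×10⁻⁴ = 0.211127, e_3/e_2 = 4.997×10⁻⁴/2.367×10⁻³ = 0.211111.
p ≈ ln(0.211127)/ln(0.211111) = -1.5553/-1.5554 ≈ 1.00.
So the convergence is linear (order 1).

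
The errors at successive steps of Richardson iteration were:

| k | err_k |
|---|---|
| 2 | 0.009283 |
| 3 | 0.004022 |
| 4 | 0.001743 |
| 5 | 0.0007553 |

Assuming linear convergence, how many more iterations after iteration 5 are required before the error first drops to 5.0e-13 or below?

26

Rate ρ ≈ err_5/err_4 = 0.0007553/0.001743 = 0.4333.
After j more steps, err_{5+j} ≈ 0.0007553·ρ^j; need ρ^j ≤ 5.0e-13/0.0007553 = 6.61989e-10.
j ≥ ln(6.61989e-10)/ln(0.4333) = -21.1358/-0.83632 = 25.272.
So 26 more iterations are needed.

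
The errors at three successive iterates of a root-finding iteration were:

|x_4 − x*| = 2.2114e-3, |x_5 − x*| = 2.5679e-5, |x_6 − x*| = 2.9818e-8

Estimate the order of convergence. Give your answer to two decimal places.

1.52

p ≈ ln(|x_6 − x*|/|x_5 − x*|) / ln(|x_5 − x*|/|x_4 − x*|)
  = ln(2.9818e-8/2.5679e-5) / ln(2.5679e-5/2.2114e-3)
  = ln(0.00116118) / ln(0.0116121)
  = -6.75832 / -4.45571 ≈ 1.51678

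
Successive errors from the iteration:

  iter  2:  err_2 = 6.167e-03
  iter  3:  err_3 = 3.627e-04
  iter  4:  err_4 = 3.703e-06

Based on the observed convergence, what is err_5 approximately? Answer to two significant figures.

First estimate the order: p ≈ ln(err_4/err_3) / ln(err_3/err_2) = ln(3.703e-06/3.627e-04)/ln(3.627e-04/6.167e-03) = ln(0.0102095)/ln(0.058813) ≈ 1.6180.
Then err_5 ≈ err_4·(err_4/err_3)^p = 3.703e-06·(0.0102095)^1.6180 = 3.703e-06·0.000600578 ≈ 2.224e-09.

2.2e-9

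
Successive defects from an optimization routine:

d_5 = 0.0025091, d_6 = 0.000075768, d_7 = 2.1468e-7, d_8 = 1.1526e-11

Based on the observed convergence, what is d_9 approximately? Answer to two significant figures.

8.0e-19

First estimate the order: p ≈ ln(d_8/d_7) / ln(d_7/d_6) = ln(1.1526e-11/2.1468e-7)/ln(2.1468e-7/0.000075768) = ln(5.36892e-05)/ln(0.00283339) ≈ 1.6761.
Then d_9 ≈ d_8·(d_8/d_7)^p = 1.1526e-11·(5.36892e-05)^1.6761 = 1.1526e-11·6.96408e-08 ≈ 8.027e-19.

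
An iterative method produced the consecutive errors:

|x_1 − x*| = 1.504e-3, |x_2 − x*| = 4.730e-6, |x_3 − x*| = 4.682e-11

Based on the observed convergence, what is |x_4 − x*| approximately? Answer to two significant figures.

First estimate the order: p ≈ ln(|x_3 − x*|/|x_2 − x*|) / ln(|x_2 − x*|/|x_1 − x*|) = ln(4.682e-11/4.730e-6)/ln(4.730e-6/1.504e-3) = ln(9.89852e-06)/ln(0.00314495) ≈ 1.9999.
Then |x_4 − x*| ≈ |x_3 − x*|·(|x_3 − x*|/|x_2 − x*|)^p = 4.682e-11·(9.89852e-06)^1.9999 = 4.682e-11·9.80937e-11 ≈ 4.593e-21.

4.6e-21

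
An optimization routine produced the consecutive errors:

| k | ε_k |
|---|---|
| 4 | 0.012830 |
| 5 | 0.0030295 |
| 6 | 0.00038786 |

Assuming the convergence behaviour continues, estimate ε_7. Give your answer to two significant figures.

2.1e-5

First estimate the order: p ≈ ln(ε_6/ε_5) / ln(ε_5/ε_4) = ln(0.00038786/0.0030295)/ln(0.0030295/0.012830) = ln(0.128028)/ln(0.236126) ≈ 1.4241.
Then ε_7 ≈ ε_6·(ε_6/ε_5)^p = 0.00038786·(0.128028)^1.4241 = 0.00038786·0.0535443 ≈ 2.077e-05.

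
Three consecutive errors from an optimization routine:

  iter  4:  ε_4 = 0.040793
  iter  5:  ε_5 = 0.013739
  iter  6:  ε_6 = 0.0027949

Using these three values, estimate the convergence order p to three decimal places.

1.463

p ≈ ln(ε_6/ε_5) / ln(ε_5/ε_4)
  = ln(0.0027949/0.013739) / ln(0.013739/0.040793)
  = ln(0.203428) / ln(0.336798)
  = -1.592443 / -1.088272 ≈ 1.463277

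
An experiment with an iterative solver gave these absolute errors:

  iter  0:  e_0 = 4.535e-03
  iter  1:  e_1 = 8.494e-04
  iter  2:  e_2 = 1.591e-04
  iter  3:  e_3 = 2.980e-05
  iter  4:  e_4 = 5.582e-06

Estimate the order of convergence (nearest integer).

Consecutive ratios: e_4/e_3 = 5.582e-06/2.980e-05 = 0.187315, e_3/e_2 = 2.980e-05/1.591e-04 = 0.187304.
p ≈ ln(0.187315)/ln(0.187304) = -1.6750/-1.6750 ≈ 1.00.
So the convergence is linear (order 1).

1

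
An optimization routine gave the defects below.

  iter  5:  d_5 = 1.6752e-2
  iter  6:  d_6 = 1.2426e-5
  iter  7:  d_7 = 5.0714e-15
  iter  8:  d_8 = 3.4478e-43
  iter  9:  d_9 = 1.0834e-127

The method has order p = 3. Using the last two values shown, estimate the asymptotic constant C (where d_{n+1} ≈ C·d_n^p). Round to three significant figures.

C ≈ d_9 / d_8^3
  = 1.0834e-127 / (3.4478e-43)^3
  = 1.0834e-127 / 4.09851e-128 ≈ 2.6434

2.64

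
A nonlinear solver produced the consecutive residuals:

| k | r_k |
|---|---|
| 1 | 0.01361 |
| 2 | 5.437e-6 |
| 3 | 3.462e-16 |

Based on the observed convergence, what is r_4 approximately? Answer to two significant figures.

First estimate the order: p ≈ ln(r_3/r_2) / ln(r_2/r_1) = ln(3.462e-16/5.437e-6)/ln(5.437e-6/0.01361) = ln(6.36748e-11)/ln(0.000399486) ≈ 3.0002.
Then r_4 ≈ r_3·(r_3/r_2)^p = 3.462e-16·(6.36748e-11)^3.0002 = 3.462e-16·2.56959e-31 ≈ 8.896e-47.

8.9e-47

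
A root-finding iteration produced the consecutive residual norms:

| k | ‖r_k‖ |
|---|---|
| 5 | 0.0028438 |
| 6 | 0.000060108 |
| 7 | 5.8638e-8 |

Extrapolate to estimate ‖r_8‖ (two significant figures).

2.3e-13

First estimate the order: p ≈ ln(‖r_7‖/‖r_6‖) / ln(‖r_6‖/‖r_5‖) = ln(5.8638e-8/0.000060108)/ln(0.000060108/0.0028438) = ln(0.000975544)/ln(0.0211365) ≈ 1.7975.
Then ‖r_8‖ ≈ ‖r_7‖·(‖r_7‖/‖r_6‖)^p = 5.8638e-8·(0.000975544)^1.7975 = 5.8638e-8·3.8741e-06 ≈ 2.272e-13.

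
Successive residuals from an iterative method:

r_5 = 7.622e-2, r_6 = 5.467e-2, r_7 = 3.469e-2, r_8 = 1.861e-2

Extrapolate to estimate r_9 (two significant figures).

First estimate the order: p ≈ ln(r_8/r_7) / ln(r_7/r_6) = ln(1.861e-2/3.469e-2)/ln(3.469e-2/5.467e-2) = ln(0.536466)/ln(0.634534) ≈ 1.3691.
Then r_9 ≈ r_8·(r_8/r_7)^p = 1.861e-2·(0.536466)^1.3691 = 1.861e-2·0.426301 ≈ 0.007933.

7.9e-3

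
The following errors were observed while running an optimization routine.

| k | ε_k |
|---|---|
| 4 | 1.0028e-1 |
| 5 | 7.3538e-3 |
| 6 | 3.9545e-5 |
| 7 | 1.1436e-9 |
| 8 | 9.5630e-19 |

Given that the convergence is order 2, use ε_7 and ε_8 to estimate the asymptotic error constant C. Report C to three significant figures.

C ≈ ε_8 / ε_7^2
  = 9.5630e-19 / (1.1436e-9)^2
  = 9.5630e-19 / 1.30782e-18 ≈ 0.73122

0.731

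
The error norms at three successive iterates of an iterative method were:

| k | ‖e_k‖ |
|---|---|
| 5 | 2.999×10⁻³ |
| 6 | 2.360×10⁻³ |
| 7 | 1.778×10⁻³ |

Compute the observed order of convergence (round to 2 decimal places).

p ≈ ln(‖e_7‖/‖e_6‖) / ln(‖e_6‖/‖e_5‖)
  = ln(1.778×10⁻³/2.360×10⁻³) / ln(2.360×10⁻³/2.999×10⁻³)
  = ln(0.75339) / ln(0.786929)
  = -0.28317 / -0.23962 ≈ 1.18175

1.18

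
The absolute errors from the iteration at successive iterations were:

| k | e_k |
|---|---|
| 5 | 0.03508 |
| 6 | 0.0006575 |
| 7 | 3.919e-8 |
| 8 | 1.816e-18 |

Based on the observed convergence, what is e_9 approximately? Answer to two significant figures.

9.6e-44

First estimate the order: p ≈ ln(e_8/e_7) / ln(e_7/e_6) = ln(1.816e-18/3.919e-8)/ln(3.919e-8/0.0006575) = ln(4.63384e-11)/ln(5.96046e-05) ≈ 2.4461.
Then e_9 ≈ e_8·(e_8/e_7)^p = 1.816e-18·(4.63384e-11)^2.4461 = 1.816e-18·5.27058e-26 ≈ 9.571e-44.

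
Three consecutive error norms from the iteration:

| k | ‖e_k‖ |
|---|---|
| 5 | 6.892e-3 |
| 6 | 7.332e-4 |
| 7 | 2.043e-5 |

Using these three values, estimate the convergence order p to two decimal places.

p ≈ ln(‖e_7‖/‖e_6‖) / ln(‖e_6‖/‖e_5‖)
  = ln(2.043e-5/7.332e-4) / ln(7.332e-4/6.892e-3)
  = ln(0.0278642) / ln(0.106384)
  = -3.58041 / -2.24070 ≈ 1.59790

1.60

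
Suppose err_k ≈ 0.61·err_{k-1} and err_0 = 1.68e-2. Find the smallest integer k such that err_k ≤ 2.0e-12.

After k steps, err_k ≈ 1.68e-2·0.61^k.
Need 0.61^k ≤ 2.0e-12/1.68e-2 = 1.19048e-10.
k ≥ ln(1.19048e-10)/ln(0.61) = -22.8515/-0.49430 = 46.230.
Smallest integer k = 47.

47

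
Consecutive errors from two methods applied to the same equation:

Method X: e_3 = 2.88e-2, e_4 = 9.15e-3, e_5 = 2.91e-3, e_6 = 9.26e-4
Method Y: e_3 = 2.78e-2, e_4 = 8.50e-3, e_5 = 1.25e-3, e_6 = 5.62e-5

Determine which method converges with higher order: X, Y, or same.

Method X: p ≈ ln(9.26e-4/2.91e-3)/ln(2.91e-3/9.15e-3) ≈ 1.00.
Method Y: p ≈ ln(5.62e-5/1.25e-3)/ln(1.25e-3/8.50e-3) ≈ 1.62.
Method Y has the higher order (≈1.6 vs ≈1.0).

Y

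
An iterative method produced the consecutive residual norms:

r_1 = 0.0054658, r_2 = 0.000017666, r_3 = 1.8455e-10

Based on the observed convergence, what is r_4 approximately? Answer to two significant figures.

First estimate the order: p ≈ ln(r_3/r_2) / ln(r_2/r_1) = ln(1.8455e-10/0.000017666)/ln(0.000017666/0.0054658) = ln(1.04466e-05)/ln(0.0032321) ≈ 2.0000.
Then r_4 ≈ r_3·(r_3/r_2)^p = 1.8455e-10·(1.04466e-05)^2.0000 = 1.8455e-10·1.09131e-10 ≈ 2.014e-20.

2.0e-20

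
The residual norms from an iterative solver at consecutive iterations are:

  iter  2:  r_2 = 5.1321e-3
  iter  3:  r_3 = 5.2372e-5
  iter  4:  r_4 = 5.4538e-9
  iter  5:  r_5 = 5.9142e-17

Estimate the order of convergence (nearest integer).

2

Consecutive ratios: r_5/r_4 = 5.9142e-17/5.4538e-9 = 1.08442e-08, r_4/r_3 = 5.4538e-9/5.2372e-5 = 0.000104136.
p ≈ ln(1.08442e-08)/ln(0.000104136) = -18.3396/-9.1698 ≈ 2.00.
So the convergence is quadratic (order 2).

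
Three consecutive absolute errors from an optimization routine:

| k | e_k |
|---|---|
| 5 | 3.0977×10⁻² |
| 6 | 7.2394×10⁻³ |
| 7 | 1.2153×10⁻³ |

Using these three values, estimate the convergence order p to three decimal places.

1.228

p ≈ ln(e_7/e_6) / ln(e_6/e_5)
  = ln(1.2153×10⁻³/7.2394×10⁻³) / ln(7.2394×10⁻³/3.0977×10⁻²)
  = ln(0.167873) / ln(0.233702)
  = -1.784548 / -1.453708 ≈ 1.227584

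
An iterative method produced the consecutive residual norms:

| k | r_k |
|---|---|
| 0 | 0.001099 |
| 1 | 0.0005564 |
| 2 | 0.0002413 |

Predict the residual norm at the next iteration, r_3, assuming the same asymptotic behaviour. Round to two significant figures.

First estimate the order: p ≈ ln(r_2/r_1) / ln(r_1/r_0) = ln(0.0002413/0.0005564)/ln(0.0005564/0.001099) = ln(0.433681)/ln(0.506278) ≈ 1.2274.
Then r_3 ≈ r_2·(r_2/r_1)^p = 0.0002413·(0.433681)^1.2274 = 0.0002413·0.358643 ≈ 8.654e-05.

8.7e-5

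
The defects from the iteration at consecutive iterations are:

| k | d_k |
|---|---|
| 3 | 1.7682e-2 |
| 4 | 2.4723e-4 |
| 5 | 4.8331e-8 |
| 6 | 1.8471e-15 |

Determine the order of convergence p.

2

Consecutive ratios: d_6/d_5 = 1.8471e-15/4.8331e-8 = 3.82177e-08, d_5/d_4 = 4.8331e-8/2.4723e-4 = 0.00019549.
p ≈ ln(3.82177e-08)/ln(0.00019549) = -17.0800/-8.5400 ≈ 2.00.
So the convergence is quadratic (order 2).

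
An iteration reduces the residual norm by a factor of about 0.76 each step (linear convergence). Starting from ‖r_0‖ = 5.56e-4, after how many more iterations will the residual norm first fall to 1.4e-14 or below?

89

After k steps, ‖r_k‖ ≈ 5.56e-4·0.76^k.
Need 0.76^k ≤ 1.4e-14/5.56e-4 = 2.51799e-11.
k ≥ ln(2.51799e-11)/ln(0.76) = -24.4050/-0.27444 = 88.927.
Smallest integer k = 89.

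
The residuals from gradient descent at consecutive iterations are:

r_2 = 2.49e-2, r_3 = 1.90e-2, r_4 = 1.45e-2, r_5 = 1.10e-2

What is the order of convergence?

1

Consecutive ratios: r_5/r_4 = 1.10e-2/1.45e-2 = 0.758621, r_4/r_3 = 1.45e-2/1.90e-2 = 0.763158.
p ≈ ln(0.758621)/ln(0.763158) = -0.2763/-0.2703 ≈ 1.02.
So the convergence is linear (order 1).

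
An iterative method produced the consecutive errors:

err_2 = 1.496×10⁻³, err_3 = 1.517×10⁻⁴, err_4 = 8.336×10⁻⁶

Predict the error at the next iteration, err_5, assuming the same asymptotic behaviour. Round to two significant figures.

First estimate the order: p ≈ ln(err_4/err_3) / ln(err_3/err_2) = ln(8.336×10⁻⁶/1.517×10⁻⁴)/ln(1.517×10⁻⁴/1.496×10⁻³) = ln(0.0549506)/ln(0.101404) ≈ 1.2677.
Then err_5 ≈ err_4·(err_4/err_3)^p = 8.336×10⁻⁶·(0.0549506)^1.2677 = 8.336×10⁻⁶·0.0252734 ≈ 2.107e-07.

2.1e-7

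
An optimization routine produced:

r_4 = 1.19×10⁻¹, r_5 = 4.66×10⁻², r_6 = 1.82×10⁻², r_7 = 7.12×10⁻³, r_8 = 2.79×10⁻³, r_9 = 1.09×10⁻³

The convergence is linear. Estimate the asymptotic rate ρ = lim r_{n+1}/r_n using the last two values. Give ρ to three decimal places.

0.391

ρ ≈ r_9/r_8 = 1.09×10⁻³/2.79×10⁻³ = 0.39068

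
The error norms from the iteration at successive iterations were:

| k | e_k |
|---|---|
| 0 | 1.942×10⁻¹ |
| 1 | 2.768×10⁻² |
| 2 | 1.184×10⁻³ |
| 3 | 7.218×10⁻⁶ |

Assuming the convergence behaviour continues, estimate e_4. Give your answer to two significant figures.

First estimate the order: p ≈ ln(e_3/e_2) / ln(e_2/e_1) = ln(7.218×10⁻⁶/1.184×10⁻³)/ln(1.184×10⁻³/2.768×10⁻²) = ln(0.00609628)/ln(0.0427746) ≈ 1.6181.
Then e_4 ≈ e_3·(e_3/e_2)^p = 7.218×10⁻⁶·(0.00609628)^1.6181 = 7.218×10⁻⁶·0.000260623 ≈ 1.881e-09.

1.9e-9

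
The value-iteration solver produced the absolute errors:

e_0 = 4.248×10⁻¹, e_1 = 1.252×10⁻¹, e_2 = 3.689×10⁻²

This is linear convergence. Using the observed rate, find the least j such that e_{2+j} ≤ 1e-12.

20

Rate ρ ≈ e_2/e_1 = 3.689×10⁻²/1.252×10⁻¹ = 0.2946.
After j more steps, e_{2+j} ≈ 3.689×10⁻²·ρ^j; need ρ^j ≤ 1e-12/3.689×10⁻² = 2.71076e-11.
j ≥ ln(2.71076e-11)/ln(0.2946) = -24.3312/-1.22214 = 19.909.
So 20 more iterations are needed.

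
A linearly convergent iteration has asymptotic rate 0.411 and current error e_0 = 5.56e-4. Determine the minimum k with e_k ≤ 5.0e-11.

19

After k steps, e_k ≈ 5.56e-4·0.411^k.
Need 0.411^k ≤ 5.0e-11/5.56e-4 = 8.99281e-08.
k ≥ ln(8.99281e-08)/ln(0.411) = -16.2243/-0.88916 = 18.247.
Smallest integer k = 19.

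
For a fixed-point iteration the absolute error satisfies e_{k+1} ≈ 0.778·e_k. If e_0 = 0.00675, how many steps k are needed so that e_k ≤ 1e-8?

After k steps, e_k ≈ 0.00675·0.778^k.
Need 0.778^k ≤ 1e-8/0.00675 = 1.48148e-06.
k ≥ ln(1.48148e-06)/ln(0.778) = -13.4225/-0.25103 = 53.470.
Smallest integer k = 54.

54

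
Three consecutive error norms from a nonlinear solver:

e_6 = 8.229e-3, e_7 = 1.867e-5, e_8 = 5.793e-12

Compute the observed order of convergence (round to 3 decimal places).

2.461

p ≈ ln(e_8/e_7) / ln(e_7/e_6)
  = ln(5.793e-12/1.867e-5) / ln(1.867e-5/8.229e-3)
  = ln(3.10284e-07) / ln(0.00226881)
  = -14.985778 / -6.088500 ≈ 2.461325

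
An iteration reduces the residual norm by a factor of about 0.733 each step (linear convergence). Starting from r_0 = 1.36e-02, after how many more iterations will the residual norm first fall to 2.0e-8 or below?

44

After k steps, r_k ≈ 1.36e-02·0.733^k.
Need 0.733^k ≤ 2.0e-8/1.36e-02 = 1.47059e-06.
k ≥ ln(1.47059e-06)/ln(0.733) = -13.4298/-0.31061 = 43.237.
Smallest integer k = 44.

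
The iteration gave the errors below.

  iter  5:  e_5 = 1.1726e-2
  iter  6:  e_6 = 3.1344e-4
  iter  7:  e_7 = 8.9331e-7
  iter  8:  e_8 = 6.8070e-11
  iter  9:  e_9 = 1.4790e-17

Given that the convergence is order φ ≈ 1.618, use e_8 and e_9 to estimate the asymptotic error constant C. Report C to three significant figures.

C ≈ e_9 / e_8^1.618
  = 1.4790e-17 / (6.8070e-11)^1.618
  = 1.4790e-17 / 3.54587e-17 ≈ 0.41711

0.417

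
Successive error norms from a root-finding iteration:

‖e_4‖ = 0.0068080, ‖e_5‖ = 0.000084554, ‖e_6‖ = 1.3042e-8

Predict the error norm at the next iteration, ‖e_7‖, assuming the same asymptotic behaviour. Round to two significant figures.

First estimate the order: p ≈ ln(‖e_6‖/‖e_5‖) / ln(‖e_5‖/‖e_4‖) = ln(1.3042e-8/0.000084554)/ln(0.000084554/0.0068080) = ln(0.000154245)/ln(0.0124198) ≈ 2.0000.
Then ‖e_7‖ ≈ ‖e_6‖·(‖e_6‖/‖e_5‖)^p = 1.3042e-8·(0.000154245)^2.0000 = 1.3042e-8·2.37915e-08 ≈ 3.103e-16.

3.1e-16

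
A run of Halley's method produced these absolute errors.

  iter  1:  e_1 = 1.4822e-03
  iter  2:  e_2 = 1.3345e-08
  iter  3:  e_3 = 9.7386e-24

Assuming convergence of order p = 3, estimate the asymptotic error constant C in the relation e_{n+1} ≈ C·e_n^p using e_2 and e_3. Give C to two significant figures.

C ≈ e_3 / e_2^3
  = 9.7386e-24 / (1.3345e-08)^3
  = 9.7386e-24 / 2.3766e-24 ≈ 4.0977

4.1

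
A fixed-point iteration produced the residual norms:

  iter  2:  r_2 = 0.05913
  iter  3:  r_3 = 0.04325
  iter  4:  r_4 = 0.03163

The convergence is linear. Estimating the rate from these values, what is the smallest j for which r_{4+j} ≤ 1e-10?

63

Rate ρ ≈ r_4/r_3 = 0.03163/0.04325 = 0.7313.
After j more steps, r_{4+j} ≈ 0.03163·ρ^j; need ρ^j ≤ 1e-10/0.03163 = 3.16156e-09.
j ≥ ln(3.16156e-09)/ln(0.7313) = -19.5722/-0.31293 = 62.545.
So 63 more iterations are needed.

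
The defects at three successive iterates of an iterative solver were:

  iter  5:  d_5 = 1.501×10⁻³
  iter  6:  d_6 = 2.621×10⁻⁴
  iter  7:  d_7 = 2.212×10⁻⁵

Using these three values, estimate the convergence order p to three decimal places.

1.417

p ≈ ln(d_7/d_6) / ln(d_6/d_5)
  = ln(2.212×10⁻⁵/2.621×10⁻⁴) / ln(2.621×10⁻⁴/1.501×10⁻³)
  = ln(0.0843953) / ln(0.174617)
  = -2.472244 / -1.745160 ≈ 1.416629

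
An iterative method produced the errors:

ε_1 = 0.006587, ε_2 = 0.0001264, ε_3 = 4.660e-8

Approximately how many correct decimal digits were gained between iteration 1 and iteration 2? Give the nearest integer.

2

Digits gained ≈ log₁₀(ε_1/ε_2) = log₁₀(0.006587/0.0001264) = log₁₀(52.1123) ≈ 1.717.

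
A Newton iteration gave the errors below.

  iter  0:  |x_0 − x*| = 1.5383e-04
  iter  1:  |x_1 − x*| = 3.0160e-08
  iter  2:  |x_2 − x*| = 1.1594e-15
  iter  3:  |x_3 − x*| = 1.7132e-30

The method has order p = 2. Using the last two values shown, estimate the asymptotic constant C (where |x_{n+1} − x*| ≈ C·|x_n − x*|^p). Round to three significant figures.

C ≈ |x_3 − x*| / |x_2 − x*|^2
  = 1.7132e-30 / (1.1594e-15)^2
  = 1.7132e-30 / 1.34421e-30 ≈ 1.2745

1.27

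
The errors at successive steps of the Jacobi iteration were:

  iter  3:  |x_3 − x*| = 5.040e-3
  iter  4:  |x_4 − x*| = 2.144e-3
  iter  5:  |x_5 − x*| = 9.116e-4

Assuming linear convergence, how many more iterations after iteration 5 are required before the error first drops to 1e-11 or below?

22

Rate ρ ≈ |x_5 − x*|/|x_4 − x*| = 9.116e-4/2.144e-3 = 0.4252.
After j more steps, |x_{5+j} − x*| ≈ 9.116e-4·ρ^j; need ρ^j ≤ 1e-11/9.116e-4 = 1.09697e-08.
j ≥ ln(1.09697e-08)/ln(0.4252) = -18.3281/-0.85520 = 21.431.
So 22 more iterations are needed.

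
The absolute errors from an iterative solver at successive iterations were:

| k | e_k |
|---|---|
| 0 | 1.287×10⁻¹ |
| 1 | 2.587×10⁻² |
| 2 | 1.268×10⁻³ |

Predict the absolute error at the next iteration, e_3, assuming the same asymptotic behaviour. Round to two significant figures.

First estimate the order: p ≈ ln(e_2/e_1) / ln(e_1/e_0) = ln(1.268×10⁻³/2.587×10⁻²)/ln(2.587×10⁻²/1.287×10⁻¹) = ln(0.0490143)/ln(0.20101) ≈ 1.8796.
Then e_3 ≈ e_2·(e_2/e_1)^p = 1.268×10⁻³·(0.0490143)^1.8796 = 1.268×10⁻³·0.00345407 ≈ 4.38e-06.

4.4e-6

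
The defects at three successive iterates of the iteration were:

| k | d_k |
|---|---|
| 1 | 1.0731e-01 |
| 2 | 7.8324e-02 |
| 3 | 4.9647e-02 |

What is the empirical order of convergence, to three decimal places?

1.448

p ≈ ln(d_3/d_2) / ln(d_2/d_1)
  = ln(4.9647e-02/7.8324e-02) / ln(7.8324e-02/1.0731e-01)
  = ln(0.633867) / ln(0.729885)
  = -0.455916 / -0.314868 ≈ 1.447959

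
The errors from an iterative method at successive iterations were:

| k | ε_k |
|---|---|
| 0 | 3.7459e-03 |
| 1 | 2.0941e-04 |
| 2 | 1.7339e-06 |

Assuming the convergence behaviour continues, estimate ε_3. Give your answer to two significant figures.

6.0e-10

First estimate the order: p ≈ ln(ε_2/ε_1) / ln(ε_1/ε_0) = ln(1.7339e-06/2.0941e-04)/ln(2.0941e-04/3.7459e-03) = ln(0.00827993)/ln(0.0559038) ≈ 1.6622.
Then ε_3 ≈ ε_2·(ε_2/ε_1)^p = 1.7339e-06·(0.00827993)^1.6622 = 1.7339e-06·0.000346213 ≈ 6.003e-10.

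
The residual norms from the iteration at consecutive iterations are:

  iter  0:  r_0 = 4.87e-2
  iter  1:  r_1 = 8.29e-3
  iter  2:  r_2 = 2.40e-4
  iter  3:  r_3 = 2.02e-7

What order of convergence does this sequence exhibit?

2

Consecutive ratios: r_3/r_2 = 2.02e-7/2.40e-4 = 0.000841667, r_2/r_1 = 2.40e-4/8.29e-3 = 0.0289505.
p ≈ ln(0.000841667)/ln(0.0289505) = -7.0801/-3.5422 ≈ 2.00.
So the convergence is quadratic (order 2).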